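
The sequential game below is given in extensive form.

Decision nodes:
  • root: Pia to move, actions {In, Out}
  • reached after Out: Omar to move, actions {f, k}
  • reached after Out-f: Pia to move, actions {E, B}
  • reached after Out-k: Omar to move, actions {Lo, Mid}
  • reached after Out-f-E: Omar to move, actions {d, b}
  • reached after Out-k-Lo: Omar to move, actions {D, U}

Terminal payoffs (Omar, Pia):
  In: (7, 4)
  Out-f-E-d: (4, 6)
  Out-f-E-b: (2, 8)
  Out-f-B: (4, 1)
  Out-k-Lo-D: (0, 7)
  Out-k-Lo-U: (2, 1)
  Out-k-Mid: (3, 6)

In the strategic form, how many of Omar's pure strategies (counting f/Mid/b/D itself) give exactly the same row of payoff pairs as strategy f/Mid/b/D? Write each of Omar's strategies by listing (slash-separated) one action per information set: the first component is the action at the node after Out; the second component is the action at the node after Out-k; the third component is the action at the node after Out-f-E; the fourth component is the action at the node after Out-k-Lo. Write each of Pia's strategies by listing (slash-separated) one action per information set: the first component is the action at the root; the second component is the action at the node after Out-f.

4

Row for f/Mid/b/D (columns In/E, In/B, Out/E, Out/B): (7,4) (7,4) (2,8) (4,1).
Under f/Mid/b/D, Omar's choice at the node after Out-k and at the node after Out-k-Lo can never be reached regardless of what Pia does, so varying those choices leaves every outcome unchanged.
Holding the reachable choices fixed and varying the unreachable ones freely already gives 2 × 2 = 4 equivalent strategies.
No other strategy reproduces this row, so those 4 are the full class: f/Lo/b/D, f/Lo/b/U, f/Mid/b/D, f/Mid/b/U.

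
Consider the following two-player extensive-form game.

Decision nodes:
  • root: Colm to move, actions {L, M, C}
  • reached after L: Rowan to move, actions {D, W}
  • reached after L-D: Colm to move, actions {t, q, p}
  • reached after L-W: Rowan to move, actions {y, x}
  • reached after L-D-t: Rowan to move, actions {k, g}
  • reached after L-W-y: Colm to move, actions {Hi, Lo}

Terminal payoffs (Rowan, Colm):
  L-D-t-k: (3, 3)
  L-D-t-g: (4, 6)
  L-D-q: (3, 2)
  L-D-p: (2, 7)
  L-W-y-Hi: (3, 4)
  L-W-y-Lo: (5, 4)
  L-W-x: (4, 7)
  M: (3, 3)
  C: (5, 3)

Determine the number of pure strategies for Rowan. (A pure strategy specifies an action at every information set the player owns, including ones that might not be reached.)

8

Rowan owns the node after L with actions {D, W} — two choices.
Rowan owns the node after L-W with actions {y, x} — two choices.
Rowan owns the node after L-D-t with actions {k, g} — two choices.
A pure strategy fixes one action at each information set independently, so the count is the product 2 × 2 × 2 = 8.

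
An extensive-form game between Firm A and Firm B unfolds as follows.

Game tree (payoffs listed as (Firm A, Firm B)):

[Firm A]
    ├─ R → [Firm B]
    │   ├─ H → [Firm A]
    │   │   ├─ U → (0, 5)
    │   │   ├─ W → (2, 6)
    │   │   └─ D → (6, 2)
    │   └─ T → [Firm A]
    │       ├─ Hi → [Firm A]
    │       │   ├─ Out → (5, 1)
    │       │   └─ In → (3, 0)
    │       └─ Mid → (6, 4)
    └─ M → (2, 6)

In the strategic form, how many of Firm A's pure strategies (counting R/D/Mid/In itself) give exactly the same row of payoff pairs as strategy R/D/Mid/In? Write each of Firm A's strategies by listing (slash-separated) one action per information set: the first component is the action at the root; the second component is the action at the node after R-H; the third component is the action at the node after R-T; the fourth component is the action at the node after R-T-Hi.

2

Row for R/D/Mid/In (columns H, T): (6,2) (6,4).
Under R/D/Mid/In, Firm A's choice at the node after R-T-Hi can never be reached regardless of what Firm B does, so varying those choices leaves every outcome unchanged.
Holding the reachable choices fixed and varying the unreachable one freely already gives 2 equivalent strategies.
No other strategy reproduces this row, so those 2 are the full class: R/D/Mid/Out, R/D/Mid/In.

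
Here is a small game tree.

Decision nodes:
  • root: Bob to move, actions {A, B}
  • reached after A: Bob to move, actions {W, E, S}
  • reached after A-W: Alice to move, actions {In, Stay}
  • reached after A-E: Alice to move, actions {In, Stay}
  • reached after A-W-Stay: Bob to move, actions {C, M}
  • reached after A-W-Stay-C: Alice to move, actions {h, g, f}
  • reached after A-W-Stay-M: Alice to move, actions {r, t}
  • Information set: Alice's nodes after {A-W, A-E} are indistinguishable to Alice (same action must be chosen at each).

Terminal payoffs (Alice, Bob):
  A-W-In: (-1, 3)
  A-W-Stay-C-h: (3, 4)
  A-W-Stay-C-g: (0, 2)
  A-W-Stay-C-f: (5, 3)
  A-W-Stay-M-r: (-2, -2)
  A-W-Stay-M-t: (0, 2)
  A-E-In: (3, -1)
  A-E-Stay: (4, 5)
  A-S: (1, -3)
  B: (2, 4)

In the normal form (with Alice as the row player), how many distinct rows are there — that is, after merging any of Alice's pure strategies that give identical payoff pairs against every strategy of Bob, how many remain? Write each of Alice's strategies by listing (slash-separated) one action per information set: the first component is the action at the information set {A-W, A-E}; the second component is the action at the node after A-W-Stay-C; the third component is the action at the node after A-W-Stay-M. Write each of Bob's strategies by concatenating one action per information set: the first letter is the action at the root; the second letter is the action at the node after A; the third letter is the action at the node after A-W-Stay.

Alice has 12 pure strategies: In/h/r, In/h/t, In/g/r, In/g/t, In/f/r, In/f/t, Stay/h/r, Stay/h/t, Stay/g/r, Stay/g/t, Stay/f/r, Stay/f/t. Columns: AWC, AWM, AEC, AEM, ASC, ASM, BWC, BWM, BEC, BEM, BSC, BSM.
{In/h/r, In/h/t, In/g/r, In/g/t, In/f/r, In/f/t} → row (-1,3) (-1,3) (3,-1) (3,-1) (1,-3) (1,-3) (2,4) (2,4) (2,4) (2,4) (2,4) (2,4)
{Stay/h/r} → row (3,4) (-2,-2) (4,5) (4,5) (1,-3) (1,-3) (2,4) (2,4) (2,4) (2,4) (2,4) (2,4)
{Stay/h/t} → row (3,4) (0,2) (4,5) (4,5) (1,-3) (1,-3) (2,4) (2,4) (2,4) (2,4) (2,4) (2,4)
{Stay/g/r} → row (0,2) (-2,-2) (4,5) (4,5) (1,-3) (1,-3) (2,4) (2,4) (2,4) (2,4) (2,4) (2,4)
{Stay/g/t} → row (0,2) (0,2) (4,5) (4,5) (1,-3) (1,-3) (2,4) (2,4) (2,4) (2,4) (2,4) (2,4)
{Stay/f/r} → row (5,3) (-2,-2) (4,5) (4,5) (1,-3) (1,-3) (2,4) (2,4) (2,4) (2,4) (2,4) (2,4)
{Stay/f/t} → row (5,3) (0,2) (4,5) (4,5) (1,-3) (1,-3) (2,4) (2,4) (2,4) (2,4) (2,4) (2,4)
That's 7 distinct rows out of 12 strategies.

7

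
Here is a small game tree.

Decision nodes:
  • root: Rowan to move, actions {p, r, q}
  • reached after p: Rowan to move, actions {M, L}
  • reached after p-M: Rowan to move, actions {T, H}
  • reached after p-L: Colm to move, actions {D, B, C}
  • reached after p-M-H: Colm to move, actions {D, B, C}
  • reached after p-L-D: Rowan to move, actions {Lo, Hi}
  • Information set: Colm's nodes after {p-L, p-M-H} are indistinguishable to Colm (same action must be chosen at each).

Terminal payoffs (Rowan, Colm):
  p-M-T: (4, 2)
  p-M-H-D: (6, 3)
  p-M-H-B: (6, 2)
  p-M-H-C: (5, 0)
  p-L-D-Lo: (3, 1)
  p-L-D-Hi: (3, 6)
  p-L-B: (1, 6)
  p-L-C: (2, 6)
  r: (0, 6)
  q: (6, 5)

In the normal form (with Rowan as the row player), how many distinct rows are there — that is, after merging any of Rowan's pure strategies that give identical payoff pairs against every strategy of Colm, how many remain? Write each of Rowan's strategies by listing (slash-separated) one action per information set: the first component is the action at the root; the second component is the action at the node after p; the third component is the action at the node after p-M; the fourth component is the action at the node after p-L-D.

Rowan has 24 pure strategies: p/M/T/Lo, p/M/T/Hi, p/M/H/Lo, p/M/H/Hi, p/L/T/Lo, p/L/T/Hi, p/L/H/Lo, p/L/H/Hi, r/M/T/Lo, r/M/T/Hi, r/M/H/Lo, r/M/H/Hi, r/L/T/Lo, r/L/T/Hi, r/L/H/Lo, r/L/H/Hi, q/M/T/Lo, q/M/T/Hi, q/M/H/Lo, q/M/H/Hi, q/L/T/Lo, q/L/T/Hi, q/L/H/Lo, q/L/H/Hi. Columns: D, B, C.
{p/M/T/Lo, p/M/T/Hi} → row (4,2) (4,2) (4,2)
{p/M/H/Lo, p/M/H/Hi} → row (6,3) (6,2) (5,0)
{p/L/T/Lo, p/L/H/Lo} → row (3,1) (1,6) (2,6)
{p/L/T/Hi, p/L/H/Hi} → row (3,6) (1,6) (2,6)
{r/M/T/Lo, r/M/T/Hi, r/M/H/Lo, r/M/H/Hi, r/L/T/Lo, r/L/T/Hi, r/L/H/Lo, r/L/H/Hi} → row (0,6) (0,6) (0,6)
{q/M/T/Lo, q/M/T/Hi, q/M/H/Lo, q/M/H/Hi, q/L/T/Lo, q/L/T/Hi, q/L/H/Lo, q/L/H/Hi} → row (6,5) (6,5) (6,5)
That's 6 distinct rows out of 24 strategies.

6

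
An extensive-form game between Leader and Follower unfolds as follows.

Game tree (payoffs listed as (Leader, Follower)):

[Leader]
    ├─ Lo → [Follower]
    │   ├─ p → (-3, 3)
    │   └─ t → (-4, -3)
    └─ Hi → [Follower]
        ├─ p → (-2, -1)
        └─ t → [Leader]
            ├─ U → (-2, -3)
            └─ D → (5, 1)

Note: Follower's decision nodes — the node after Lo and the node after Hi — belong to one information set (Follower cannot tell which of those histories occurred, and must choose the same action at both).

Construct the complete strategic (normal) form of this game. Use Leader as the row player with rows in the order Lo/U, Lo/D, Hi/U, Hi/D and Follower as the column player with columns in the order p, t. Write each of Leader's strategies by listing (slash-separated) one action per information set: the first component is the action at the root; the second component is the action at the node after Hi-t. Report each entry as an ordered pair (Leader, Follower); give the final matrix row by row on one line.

Lo/U: (-3,3) (-4,-3) | Lo/D: (-3,3) (-4,-3) | Hi/U: (-2,-1) (-2,-3) | Hi/D: (-2,-1) (5,1)

Row Lo/U: p→(-3,3), t→(-4,-3)
Row Lo/D: p→(-3,3), t→(-4,-3)
Row Hi/U: p→(-2,-1), t→(-2,-3)
Row Hi/D: p→(-2,-1), t→(5,1)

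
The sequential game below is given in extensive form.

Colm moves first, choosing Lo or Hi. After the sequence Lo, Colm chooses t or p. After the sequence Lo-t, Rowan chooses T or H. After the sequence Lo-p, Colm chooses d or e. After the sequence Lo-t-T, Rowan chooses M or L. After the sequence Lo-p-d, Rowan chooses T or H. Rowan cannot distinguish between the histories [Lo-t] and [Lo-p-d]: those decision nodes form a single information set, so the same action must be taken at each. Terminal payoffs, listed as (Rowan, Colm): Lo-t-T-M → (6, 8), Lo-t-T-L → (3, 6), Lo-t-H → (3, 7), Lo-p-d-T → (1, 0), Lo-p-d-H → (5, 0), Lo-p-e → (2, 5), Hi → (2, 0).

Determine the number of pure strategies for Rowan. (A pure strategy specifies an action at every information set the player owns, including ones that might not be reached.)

4

Rowan owns the information set {Lo-t, Lo-p-d} with actions {T, H} — two choices.
Rowan owns the node after Lo-t-T with actions {M, L} — two choices.
A pure strategy fixes one action at each information set independently, so the count is the product 2 × 2 = 4.
(For reference, Colm has 8 pure strategies, giving a 4×8 normal-form matrix.)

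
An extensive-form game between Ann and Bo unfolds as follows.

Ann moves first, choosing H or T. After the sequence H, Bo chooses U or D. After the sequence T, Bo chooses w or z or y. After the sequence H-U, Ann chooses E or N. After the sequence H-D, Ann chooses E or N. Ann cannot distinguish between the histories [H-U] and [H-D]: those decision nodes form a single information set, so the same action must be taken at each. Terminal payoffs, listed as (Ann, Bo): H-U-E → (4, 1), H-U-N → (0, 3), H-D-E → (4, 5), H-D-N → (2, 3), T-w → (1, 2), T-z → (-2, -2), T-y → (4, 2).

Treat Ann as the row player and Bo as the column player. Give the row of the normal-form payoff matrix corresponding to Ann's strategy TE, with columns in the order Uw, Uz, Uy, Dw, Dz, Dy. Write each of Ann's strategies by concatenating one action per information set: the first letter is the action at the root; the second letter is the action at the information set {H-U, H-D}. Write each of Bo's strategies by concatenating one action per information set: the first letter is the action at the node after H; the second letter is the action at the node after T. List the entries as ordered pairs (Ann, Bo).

vs Uw: Ann plays T → Bo plays w at [T] → (1, 2)
vs Uz: Ann plays T → Bo plays z at [T] → (-2, -2)
vs Uy: Ann plays T → Bo plays y at [T] → (4, 2)
vs Dw: Ann plays T → Bo plays w at [T] → (1, 2)
vs Dz: Ann plays T → Bo plays z at [T] → (-2, -2)
vs Dy: Ann plays T → Bo plays y at [T] → (4, 2)

(1,2) (-2,-2) (4,2) (1,2) (-2,-2) (4,2)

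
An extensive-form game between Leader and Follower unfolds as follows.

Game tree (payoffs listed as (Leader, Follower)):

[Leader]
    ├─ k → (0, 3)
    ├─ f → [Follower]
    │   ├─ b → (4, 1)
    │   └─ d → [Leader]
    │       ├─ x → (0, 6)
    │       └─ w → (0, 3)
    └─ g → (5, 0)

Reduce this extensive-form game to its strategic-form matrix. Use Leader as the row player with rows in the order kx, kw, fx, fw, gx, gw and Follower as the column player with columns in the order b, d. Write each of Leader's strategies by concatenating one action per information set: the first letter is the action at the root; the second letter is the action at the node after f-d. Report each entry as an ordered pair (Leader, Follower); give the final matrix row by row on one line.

Row kx: b→(0,3), d→(0,3)
Row kw: b→(0,3), d→(0,3)
Row fx: b→(4,1), d→(0,6)
Row fw: b→(4,1), d→(0,3)
Row gx: b→(5,0), d→(5,0)
Row gw: b→(5,0), d→(5,0)

kx: (0,3) (0,3) | kw: (0,3) (0,3) | fx: (4,1) (0,6) | fw: (4,1) (0,3) | gx: (5,0) (5,0) | gw: (5,0) (5,0)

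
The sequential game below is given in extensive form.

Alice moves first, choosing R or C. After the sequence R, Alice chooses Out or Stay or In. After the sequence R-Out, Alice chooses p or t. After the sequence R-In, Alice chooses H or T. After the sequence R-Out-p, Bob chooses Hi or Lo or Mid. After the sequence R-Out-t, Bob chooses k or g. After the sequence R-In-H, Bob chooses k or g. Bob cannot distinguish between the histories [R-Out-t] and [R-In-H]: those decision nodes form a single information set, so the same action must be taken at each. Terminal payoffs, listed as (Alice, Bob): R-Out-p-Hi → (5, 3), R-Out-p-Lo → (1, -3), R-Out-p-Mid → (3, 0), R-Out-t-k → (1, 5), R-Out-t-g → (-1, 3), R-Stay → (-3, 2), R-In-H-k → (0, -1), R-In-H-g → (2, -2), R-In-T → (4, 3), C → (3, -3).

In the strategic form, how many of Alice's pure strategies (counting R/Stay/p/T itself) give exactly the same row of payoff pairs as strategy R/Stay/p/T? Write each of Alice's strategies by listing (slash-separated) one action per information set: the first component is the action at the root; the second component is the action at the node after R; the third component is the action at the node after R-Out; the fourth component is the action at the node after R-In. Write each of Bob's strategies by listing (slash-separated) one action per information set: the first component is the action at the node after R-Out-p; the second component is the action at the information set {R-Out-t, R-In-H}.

Row for R/Stay/p/T (columns Hi/k, Hi/g, Lo/k, Lo/g, Mid/k, Mid/g): (-3,2) (-3,2) (-3,2) (-3,2) (-3,2) (-3,2).
Under R/Stay/p/T, Alice's choice at the node after R-Out and at the node after R-In can never be reached regardless of what Bob does, so varying those choices leaves every outcome unchanged.
Holding the reachable choices fixed and varying the unreachable ones freely already gives 2 × 2 = 4 equivalent strategies.
No other strategy reproduces this row, so those 4 are the full class: R/Stay/p/H, R/Stay/p/T, R/Stay/t/H, R/Stay/t/T.

4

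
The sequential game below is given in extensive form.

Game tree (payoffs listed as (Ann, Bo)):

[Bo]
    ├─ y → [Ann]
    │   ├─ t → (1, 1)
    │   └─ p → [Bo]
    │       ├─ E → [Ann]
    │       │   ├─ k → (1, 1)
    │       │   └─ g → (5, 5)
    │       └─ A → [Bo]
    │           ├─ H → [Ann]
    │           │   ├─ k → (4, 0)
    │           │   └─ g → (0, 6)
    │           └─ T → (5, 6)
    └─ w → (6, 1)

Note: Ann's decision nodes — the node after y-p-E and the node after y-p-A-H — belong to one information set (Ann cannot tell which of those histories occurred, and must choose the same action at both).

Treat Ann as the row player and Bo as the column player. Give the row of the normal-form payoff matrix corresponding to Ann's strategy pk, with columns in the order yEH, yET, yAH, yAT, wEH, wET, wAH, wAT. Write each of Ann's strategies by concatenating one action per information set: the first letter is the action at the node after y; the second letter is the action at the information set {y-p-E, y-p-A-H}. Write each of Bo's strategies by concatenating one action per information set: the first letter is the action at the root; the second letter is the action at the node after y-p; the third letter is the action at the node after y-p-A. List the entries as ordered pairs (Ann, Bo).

vs yEH: Bo plays y → Ann plays p at [y] → Bo plays E at [y-p] → Ann plays k at [y-p-E] → (1, 1)
vs yET: Bo plays y → Ann plays p at [y] → Bo plays E at [y-p] → Ann plays k at [y-p-E] → (1, 1)
vs yAH: Bo plays y → Ann plays p at [y] → Bo plays A at [y-p] → Bo plays H at [y-p-A] → Ann plays k at [y-p-A-H] → (4, 0)
vs yAT: Bo plays y → Ann plays p at [y] → Bo plays A at [y-p] → Bo plays T at [y-p-A] → (5, 6)
vs wEH: Bo plays w → (6, 1)
vs wET: Bo plays w → (6, 1)
vs wAH: Bo plays w → (6, 1)
vs wAT: Bo plays w → (6, 1)

(1,1) (1,1) (4,0) (5,6) (6,1) (6,1) (6,1) (6,1)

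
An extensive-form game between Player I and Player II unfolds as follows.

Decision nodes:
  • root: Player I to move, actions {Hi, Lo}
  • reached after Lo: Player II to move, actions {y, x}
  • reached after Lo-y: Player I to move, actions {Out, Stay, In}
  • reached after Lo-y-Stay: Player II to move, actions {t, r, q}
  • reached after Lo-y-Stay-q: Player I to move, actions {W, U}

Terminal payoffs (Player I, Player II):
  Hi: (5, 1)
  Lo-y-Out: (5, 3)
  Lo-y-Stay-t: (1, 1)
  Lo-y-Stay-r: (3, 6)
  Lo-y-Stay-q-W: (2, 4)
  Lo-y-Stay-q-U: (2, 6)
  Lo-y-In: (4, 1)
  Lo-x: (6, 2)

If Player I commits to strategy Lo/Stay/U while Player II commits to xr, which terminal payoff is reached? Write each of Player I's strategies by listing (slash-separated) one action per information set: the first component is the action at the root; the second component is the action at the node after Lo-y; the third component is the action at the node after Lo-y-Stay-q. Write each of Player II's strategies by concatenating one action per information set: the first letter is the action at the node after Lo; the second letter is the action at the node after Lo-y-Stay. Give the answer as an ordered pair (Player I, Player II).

(6, 2)

Trace the play path from the root:
  Player I plays Lo
  Player II plays x at [Lo]
→ terminal payoff (6, 2).
(Player I's choice at the node after Lo-y is never reached on this path, so it doesn't affect the outcome.)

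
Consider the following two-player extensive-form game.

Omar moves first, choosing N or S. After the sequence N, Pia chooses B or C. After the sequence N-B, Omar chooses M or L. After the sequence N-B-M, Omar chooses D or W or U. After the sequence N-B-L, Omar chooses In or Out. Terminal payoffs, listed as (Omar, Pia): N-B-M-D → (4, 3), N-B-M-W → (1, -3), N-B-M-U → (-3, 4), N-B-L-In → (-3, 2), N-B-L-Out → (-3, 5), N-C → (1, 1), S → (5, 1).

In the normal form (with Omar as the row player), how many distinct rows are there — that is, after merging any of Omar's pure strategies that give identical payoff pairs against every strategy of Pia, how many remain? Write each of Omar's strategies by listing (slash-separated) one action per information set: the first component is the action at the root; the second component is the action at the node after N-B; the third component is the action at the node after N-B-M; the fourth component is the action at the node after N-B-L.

Omar has 24 pure strategies: N/M/D/In, N/M/D/Out, N/M/W/In, N/M/W/Out, N/M/U/In, N/M/U/Out, N/L/D/In, N/L/D/Out, N/L/W/In, N/L/W/Out, N/L/U/In, N/L/U/Out, S/M/D/In, S/M/D/Out, S/M/W/In, S/M/W/Out, S/M/U/In, S/M/U/Out, S/L/D/In, S/L/D/Out, S/L/W/In, S/L/W/Out, S/L/U/In, S/L/U/Out. Columns: B, C.
{N/M/D/In, N/M/D/Out} → row (4,3) (1,1)
{N/M/W/In, N/M/W/Out} → row (1,-3) (1,1)
{N/M/U/In, N/M/U/Out} → row (-3,4) (1,1)
{N/L/D/In, N/L/W/In, N/L/U/In} → row (-3,2) (1,1)
{N/L/D/Out, N/L/W/Out, N/L/U/Out} → row (-3,5) (1,1)
{S/M/D/In, S/M/D/Out, S/M/W/In, S/M/W/Out, S/M/U/In, S/M/U/Out, S/L/D/In, S/L/D/Out, S/L/W/In, S/L/W/Out, S/L/U/In, S/L/U/Out} → row (5,1) (5,1)
That's 6 distinct rows out of 24 strategies.

6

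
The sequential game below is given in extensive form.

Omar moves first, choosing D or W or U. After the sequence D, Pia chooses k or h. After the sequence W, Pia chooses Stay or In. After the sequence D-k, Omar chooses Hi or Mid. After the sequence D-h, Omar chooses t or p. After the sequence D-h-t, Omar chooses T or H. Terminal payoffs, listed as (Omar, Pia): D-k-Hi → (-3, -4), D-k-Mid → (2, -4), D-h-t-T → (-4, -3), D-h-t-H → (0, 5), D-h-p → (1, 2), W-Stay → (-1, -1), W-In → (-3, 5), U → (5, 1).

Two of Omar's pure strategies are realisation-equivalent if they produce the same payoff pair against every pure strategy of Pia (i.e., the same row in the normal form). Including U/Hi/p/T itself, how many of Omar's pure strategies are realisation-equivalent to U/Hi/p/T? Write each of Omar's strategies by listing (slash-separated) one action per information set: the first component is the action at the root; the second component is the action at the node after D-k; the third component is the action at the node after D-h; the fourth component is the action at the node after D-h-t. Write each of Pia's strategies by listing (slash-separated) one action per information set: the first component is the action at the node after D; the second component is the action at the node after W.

8

Row for U/Hi/p/T (columns k/Stay, k/In, h/Stay, h/In): (5,1) (5,1) (5,1) (5,1).
Under U/Hi/p/T, Omar's choice at the node after D-k and at the node after D-h and at the node after D-h-t can never be reached regardless of what Pia does, so varying those choices leaves every outcome unchanged.
Holding the reachable choices fixed and varying the unreachable ones freely already gives 2 × 2 × 2 = 8 equivalent strategies.
No other strategy reproduces this row, so those 8 are the full class: U/Hi/t/T, U/Hi/t/H, U/Hi/p/T, U/Hi/p/H, U/Mid/t/T, U/Mid/t/H, U/Mid/p/T, U/Mid/p/H.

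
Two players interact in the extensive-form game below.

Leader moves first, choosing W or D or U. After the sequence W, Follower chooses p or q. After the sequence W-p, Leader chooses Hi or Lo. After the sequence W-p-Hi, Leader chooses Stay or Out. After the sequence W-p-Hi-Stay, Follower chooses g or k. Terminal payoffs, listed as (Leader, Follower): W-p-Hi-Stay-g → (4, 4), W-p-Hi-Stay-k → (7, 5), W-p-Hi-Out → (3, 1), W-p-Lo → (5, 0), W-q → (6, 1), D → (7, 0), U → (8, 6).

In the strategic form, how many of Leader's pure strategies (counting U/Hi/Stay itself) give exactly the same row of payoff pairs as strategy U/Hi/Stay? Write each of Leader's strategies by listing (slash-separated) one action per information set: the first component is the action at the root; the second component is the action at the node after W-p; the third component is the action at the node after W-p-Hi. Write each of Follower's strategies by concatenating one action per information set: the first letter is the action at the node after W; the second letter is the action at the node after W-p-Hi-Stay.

Row for U/Hi/Stay (columns pg, pk, qg, qk): (8,6) (8,6) (8,6) (8,6).
Under U/Hi/Stay, Leader's choice at the node after W-p and at the node after W-p-Hi can never be reached regardless of what Follower does, so varying those choices leaves every outcome unchanged.
Holding the reachable choices fixed and varying the unreachable ones freely already gives 2 × 2 = 4 equivalent strategies.
No other strategy reproduces this row, so those 4 are the full class: U/Hi/Stay, U/Hi/Out, U/Lo/Stay, U/Lo/Out.

4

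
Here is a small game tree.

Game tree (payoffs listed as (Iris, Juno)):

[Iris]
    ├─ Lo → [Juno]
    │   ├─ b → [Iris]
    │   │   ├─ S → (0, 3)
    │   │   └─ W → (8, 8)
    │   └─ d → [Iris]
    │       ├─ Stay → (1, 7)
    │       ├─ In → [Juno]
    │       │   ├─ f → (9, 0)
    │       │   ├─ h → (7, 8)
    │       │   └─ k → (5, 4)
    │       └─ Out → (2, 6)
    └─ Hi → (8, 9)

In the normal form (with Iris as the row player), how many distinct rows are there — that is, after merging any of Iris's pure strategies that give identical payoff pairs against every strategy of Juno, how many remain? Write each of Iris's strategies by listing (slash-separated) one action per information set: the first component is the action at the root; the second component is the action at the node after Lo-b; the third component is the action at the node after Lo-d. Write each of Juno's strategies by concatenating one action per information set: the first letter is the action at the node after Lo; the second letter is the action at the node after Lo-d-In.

Iris has 12 pure strategies: Lo/S/Stay, Lo/S/In, Lo/S/Out, Lo/W/Stay, Lo/W/In, Lo/W/Out, Hi/S/Stay, Hi/S/In, Hi/S/Out, Hi/W/Stay, Hi/W/In, Hi/W/Out. Columns: bf, bh, bk, df, dh, dk.
{Lo/S/Stay} → row (0,3) (0,3) (0,3) (1,7) (1,7) (1,7)
{Lo/S/In} → row (0,3) (0,3) (0,3) (9,0) (7,8) (5,4)
{Lo/S/Out} → row (0,3) (0,3) (0,3) (2,6) (2,6) (2,6)
{Lo/W/Stay} → row (8,8) (8,8) (8,8) (1,7) (1,7) (1,7)
{Lo/W/In} → row (8,8) (8,8) (8,8) (9,0) (7,8) (5,4)
{Lo/W/Out} → row (8,8) (8,8) (8,8) (2,6) (2,6) (2,6)
{Hi/S/Stay, Hi/S/In, Hi/S/Out, Hi/W/Stay, Hi/W/In, Hi/W/Out} → row (8,9) (8,9) (8,9) (8,9) (8,9) (8,9)
That's 7 distinct rows out of 12 strategies.

7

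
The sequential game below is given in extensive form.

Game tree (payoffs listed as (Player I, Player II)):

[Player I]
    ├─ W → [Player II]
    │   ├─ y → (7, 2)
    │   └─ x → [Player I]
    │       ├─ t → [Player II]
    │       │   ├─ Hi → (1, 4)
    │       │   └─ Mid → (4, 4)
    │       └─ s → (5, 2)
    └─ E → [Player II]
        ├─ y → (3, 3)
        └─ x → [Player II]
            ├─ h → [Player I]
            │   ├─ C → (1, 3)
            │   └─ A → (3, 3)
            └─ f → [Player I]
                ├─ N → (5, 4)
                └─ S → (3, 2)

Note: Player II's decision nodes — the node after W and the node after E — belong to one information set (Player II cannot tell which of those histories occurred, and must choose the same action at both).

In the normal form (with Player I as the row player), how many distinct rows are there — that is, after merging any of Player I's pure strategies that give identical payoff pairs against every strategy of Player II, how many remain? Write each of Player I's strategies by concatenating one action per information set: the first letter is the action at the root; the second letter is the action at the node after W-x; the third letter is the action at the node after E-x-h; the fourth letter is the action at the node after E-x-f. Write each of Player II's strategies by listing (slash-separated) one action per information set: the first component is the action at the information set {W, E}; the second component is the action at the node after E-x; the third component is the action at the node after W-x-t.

Player I has 16 pure strategies: WtCN, WtCS, WtAN, WtAS, WsCN, WsCS, WsAN, WsAS, EtCN, EtCS, EtAN, EtAS, EsCN, EsCS, EsAN, EsAS. Columns: y/h/Hi, y/h/Mid, y/f/Hi, y/f/Mid, x/h/Hi, x/h/Mid, x/f/Hi, x/f/Mid.
{WtCN, WtCS, WtAN, WtAS} → row (7,2) (7,2) (7,2) (7,2) (1,4) (4,4) (1,4) (4,4)
{WsCN, WsCS, WsAN, WsAS} → row (7,2) (7,2) (7,2) (7,2) (5,2) (5,2) (5,2) (5,2)
{EtCN, EsCN} → row (3,3) (3,3) (3,3) (3,3) (1,3) (1,3) (5,4) (5,4)
{EtCS, EsCS} → row (3,3) (3,3) (3,3) (3,3) (1,3) (1,3) (3,2) (3,2)
{EtAN, EsAN} → row (3,3) (3,3) (3,3) (3,3) (3,3) (3,3) (5,4) (5,4)
{EtAS, EsAS} → row (3,3) (3,3) (3,3) (3,3) (3,3) (3,3) (3,2) (3,2)
That's 6 distinct rows out of 16 strategies.

6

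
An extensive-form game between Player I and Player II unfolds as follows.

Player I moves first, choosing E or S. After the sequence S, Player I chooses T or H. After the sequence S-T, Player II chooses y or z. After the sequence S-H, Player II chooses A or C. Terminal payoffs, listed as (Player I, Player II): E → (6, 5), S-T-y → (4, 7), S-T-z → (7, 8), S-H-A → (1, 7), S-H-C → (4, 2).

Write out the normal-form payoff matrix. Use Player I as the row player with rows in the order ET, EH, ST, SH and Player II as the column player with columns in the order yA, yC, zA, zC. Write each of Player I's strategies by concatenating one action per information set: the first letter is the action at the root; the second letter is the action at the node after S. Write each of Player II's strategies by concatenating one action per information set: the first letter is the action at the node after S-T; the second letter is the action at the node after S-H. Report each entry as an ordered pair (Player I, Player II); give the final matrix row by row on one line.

           yA       yC       zA       zC
  ET    (6,5)    (6,5)    (6,5)    (6,5)
  EH    (6,5)    (6,5)    (6,5)    (6,5)
  ST    (4,7)    (4,7)    (7,8)    (7,8)
  SH    (1,7)    (4,2)    (1,7)    (4,2)

ET: (6,5) (6,5) (6,5) (6,5) | EH: (6,5) (6,5) (6,5) (6,5) | ST: (4,7) (4,7) (7,8) (7,8) | SH: (1,7) (4,2) (1,7) (4,2)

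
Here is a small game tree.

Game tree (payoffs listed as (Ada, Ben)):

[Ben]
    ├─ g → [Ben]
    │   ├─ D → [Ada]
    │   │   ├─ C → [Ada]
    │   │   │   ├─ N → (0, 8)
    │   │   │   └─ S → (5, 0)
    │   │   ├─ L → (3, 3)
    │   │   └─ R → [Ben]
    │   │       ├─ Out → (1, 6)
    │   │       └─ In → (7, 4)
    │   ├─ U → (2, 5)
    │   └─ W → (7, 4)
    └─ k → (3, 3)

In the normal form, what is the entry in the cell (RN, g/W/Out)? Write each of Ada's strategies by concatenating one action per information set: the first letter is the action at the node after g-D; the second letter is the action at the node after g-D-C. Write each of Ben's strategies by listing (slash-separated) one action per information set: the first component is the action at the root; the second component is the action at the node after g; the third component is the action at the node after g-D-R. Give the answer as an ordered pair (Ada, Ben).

Trace the play path from the root:
  Ben plays g
  Ben plays W at [g]
→ terminal payoff (7, 4).
(Ada's choice at the node after g-D is never reached on this path, so it doesn't affect the outcome.)

(7, 4)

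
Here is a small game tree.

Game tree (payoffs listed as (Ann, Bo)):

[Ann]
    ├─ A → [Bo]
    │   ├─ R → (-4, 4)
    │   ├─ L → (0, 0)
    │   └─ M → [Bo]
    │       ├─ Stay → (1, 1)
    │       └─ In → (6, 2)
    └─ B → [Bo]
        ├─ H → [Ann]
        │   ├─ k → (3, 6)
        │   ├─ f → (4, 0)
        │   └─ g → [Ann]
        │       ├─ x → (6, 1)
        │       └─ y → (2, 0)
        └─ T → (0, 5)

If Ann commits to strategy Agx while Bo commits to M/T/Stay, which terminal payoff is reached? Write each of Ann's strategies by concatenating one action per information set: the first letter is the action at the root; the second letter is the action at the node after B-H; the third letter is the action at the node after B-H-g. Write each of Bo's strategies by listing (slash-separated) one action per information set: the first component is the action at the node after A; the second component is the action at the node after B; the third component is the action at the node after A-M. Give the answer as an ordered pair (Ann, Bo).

Trace the play path from the root:
  Ann plays A
  Bo plays M at [A]
  Bo plays Stay at [A-M]
→ terminal payoff (1, 1).
(Ann's choice at the node after B-H is never reached on this path, so it doesn't affect the outcome.)

(1, 1)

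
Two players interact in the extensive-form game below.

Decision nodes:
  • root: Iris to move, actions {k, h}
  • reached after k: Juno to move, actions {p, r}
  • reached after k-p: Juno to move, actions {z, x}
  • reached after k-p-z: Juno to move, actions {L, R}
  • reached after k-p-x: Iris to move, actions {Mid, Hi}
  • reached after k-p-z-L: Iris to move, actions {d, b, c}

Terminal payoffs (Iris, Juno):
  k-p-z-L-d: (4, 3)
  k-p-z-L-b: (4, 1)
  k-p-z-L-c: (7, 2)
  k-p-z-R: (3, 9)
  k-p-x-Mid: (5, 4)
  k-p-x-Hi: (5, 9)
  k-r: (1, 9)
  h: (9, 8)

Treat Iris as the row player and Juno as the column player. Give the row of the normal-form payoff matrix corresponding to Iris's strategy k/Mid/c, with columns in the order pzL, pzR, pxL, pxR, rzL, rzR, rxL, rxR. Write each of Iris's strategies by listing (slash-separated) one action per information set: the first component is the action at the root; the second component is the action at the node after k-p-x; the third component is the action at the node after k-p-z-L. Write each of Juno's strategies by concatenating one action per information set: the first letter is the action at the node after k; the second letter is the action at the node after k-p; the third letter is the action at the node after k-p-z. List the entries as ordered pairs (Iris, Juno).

(7,2) (3,9) (5,4) (5,4) (1,9) (1,9) (1,9) (1,9)

vs pzL: Iris plays k → Juno plays p at [k] → Juno plays z at [k-p] → Juno plays L at [k-p-z] → Iris plays c at [k-p-z-L] → (7, 2)
vs pzR: Iris plays k → Juno plays p at [k] → Juno plays z at [k-p] → Juno plays R at [k-p-z] → (3, 9)
vs pxL: Iris plays k → Juno plays p at [k] → Juno plays x at [k-p] → Iris plays Mid at [k-p-x] → (5, 4)
vs pxR: Iris plays k → Juno plays p at [k] → Juno plays x at [k-p] → Iris plays Mid at [k-p-x] → (5, 4)
vs rzL: Iris plays k → Juno plays r at [k] → (1, 9)
vs rzR: Iris plays k → Juno plays r at [k] → (1, 9)
vs rxL: Iris plays k → Juno plays r at [k] → (1, 9)
vs rxR: Iris plays k → Juno plays r at [k] → (1, 9)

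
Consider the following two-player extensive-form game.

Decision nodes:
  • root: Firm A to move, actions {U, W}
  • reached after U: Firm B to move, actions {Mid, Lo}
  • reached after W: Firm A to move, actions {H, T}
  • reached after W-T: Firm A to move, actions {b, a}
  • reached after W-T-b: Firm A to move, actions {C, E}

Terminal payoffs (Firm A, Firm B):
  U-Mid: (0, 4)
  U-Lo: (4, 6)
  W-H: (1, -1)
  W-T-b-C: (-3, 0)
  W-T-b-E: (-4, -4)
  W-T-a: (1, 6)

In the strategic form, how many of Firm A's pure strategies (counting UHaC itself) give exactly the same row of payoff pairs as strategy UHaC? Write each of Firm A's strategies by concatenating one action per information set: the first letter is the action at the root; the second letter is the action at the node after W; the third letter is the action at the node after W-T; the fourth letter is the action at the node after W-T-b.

8

Row for UHaC (columns Mid, Lo): (0,4) (4,6).
Under UHaC, Firm A's choice at the node after W and at the node after W-T and at the node after W-T-b can never be reached regardless of what Firm B does, so varying those choices leaves every outcome unchanged.
Holding the reachable choices fixed and varying the unreachable ones freely already gives 2 × 2 × 2 = 8 equivalent strategies.
No other strategy reproduces this row, so those 8 are the full class: UHbC, UHbE, UHaC, UHaE, UTbC, UTbE, UTaC, UTaE.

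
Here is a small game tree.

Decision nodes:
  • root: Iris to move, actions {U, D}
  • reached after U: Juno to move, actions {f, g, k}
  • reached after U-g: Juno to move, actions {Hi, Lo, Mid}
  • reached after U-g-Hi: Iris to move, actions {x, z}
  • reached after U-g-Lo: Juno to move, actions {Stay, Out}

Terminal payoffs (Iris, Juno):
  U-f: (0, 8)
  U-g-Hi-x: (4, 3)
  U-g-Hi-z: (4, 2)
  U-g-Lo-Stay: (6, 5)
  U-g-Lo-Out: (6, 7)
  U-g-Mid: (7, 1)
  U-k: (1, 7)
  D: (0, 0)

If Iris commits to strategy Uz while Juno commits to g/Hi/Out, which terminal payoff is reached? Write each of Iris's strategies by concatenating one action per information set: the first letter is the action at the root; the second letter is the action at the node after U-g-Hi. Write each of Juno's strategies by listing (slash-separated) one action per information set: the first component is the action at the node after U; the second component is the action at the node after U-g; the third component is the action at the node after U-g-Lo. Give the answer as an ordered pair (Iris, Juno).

(4, 2)

Trace the play path from the root:
  Iris plays U
  Juno plays g at [U]
  Juno plays Hi at [U-g]
  Iris plays z at [U-g-Hi]
→ terminal payoff (4, 2).
(Juno's choice at the node after U-g-Lo is never reached on this path, so it doesn't affect the outcome.)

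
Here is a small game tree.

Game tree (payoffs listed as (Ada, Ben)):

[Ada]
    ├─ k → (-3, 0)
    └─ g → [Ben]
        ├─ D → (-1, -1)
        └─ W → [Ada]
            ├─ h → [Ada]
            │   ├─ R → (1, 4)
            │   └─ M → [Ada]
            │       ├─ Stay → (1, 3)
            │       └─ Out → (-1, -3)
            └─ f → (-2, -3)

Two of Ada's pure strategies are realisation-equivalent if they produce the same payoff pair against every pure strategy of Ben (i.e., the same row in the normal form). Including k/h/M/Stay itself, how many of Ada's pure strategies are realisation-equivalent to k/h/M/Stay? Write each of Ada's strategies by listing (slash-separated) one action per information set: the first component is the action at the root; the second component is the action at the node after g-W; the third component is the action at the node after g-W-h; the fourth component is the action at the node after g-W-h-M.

8

Row for k/h/M/Stay (columns D, W): (-3,0) (-3,0).
Under k/h/M/Stay, Ada's choice at the node after g-W and at the node after g-W-h and at the node after g-W-h-M can never be reached regardless of what Ben does, so varying those choices leaves every outcome unchanged.
Holding the reachable choices fixed and varying the unreachable ones freely already gives 2 × 2 × 2 = 8 equivalent strategies.
No other strategy reproduces this row, so those 8 are the full class: k/h/R/Stay, k/h/R/Out, k/h/M/Stay, k/h/M/Out, k/f/R/Stay, k/f/R/Out, k/f/M/Stay, k/f/M/Out.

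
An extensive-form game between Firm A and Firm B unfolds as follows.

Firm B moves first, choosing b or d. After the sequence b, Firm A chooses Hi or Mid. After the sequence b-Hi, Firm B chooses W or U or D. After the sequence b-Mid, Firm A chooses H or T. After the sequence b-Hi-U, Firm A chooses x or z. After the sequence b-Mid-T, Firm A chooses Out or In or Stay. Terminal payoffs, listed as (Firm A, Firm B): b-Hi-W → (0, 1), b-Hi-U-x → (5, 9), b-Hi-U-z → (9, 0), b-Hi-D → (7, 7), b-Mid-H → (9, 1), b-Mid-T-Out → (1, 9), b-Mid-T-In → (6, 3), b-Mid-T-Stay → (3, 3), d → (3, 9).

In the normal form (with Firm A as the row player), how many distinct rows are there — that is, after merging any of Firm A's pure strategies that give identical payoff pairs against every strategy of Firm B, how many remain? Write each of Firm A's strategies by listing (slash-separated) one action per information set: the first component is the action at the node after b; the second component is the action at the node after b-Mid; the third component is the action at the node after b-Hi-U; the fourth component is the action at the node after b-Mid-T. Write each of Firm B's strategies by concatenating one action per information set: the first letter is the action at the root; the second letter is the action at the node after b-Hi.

Firm A has 24 pure strategies: Hi/H/x/Out, Hi/H/x/In, Hi/H/x/Stay, Hi/H/z/Out, Hi/H/z/In, Hi/H/z/Stay, Hi/T/x/Out, Hi/T/x/In, Hi/T/x/Stay, Hi/T/z/Out, Hi/T/z/In, Hi/T/z/Stay, Mid/H/x/Out, Mid/H/x/In, Mid/H/x/Stay, Mid/H/z/Out, Mid/H/z/In, Mid/H/z/Stay, Mid/T/x/Out, Mid/T/x/In, Mid/T/x/Stay, Mid/T/z/Out, Mid/T/z/In, Mid/T/z/Stay. Columns: bW, bU, bD, dW, dU, dD.
{Hi/H/x/Out, Hi/H/x/In, Hi/H/x/Stay, Hi/T/x/Out, Hi/T/x/In, Hi/T/x/Stay} → row (0,1) (5,9) (7,7) (3,9) (3,9) (3,9)
{Hi/H/z/Out, Hi/H/z/In, Hi/H/z/Stay, Hi/T/z/Out, Hi/T/z/In, Hi/T/z/Stay} → row (0,1) (9,0) (7,7) (3,9) (3,9) (3,9)
{Mid/H/x/Out, Mid/H/x/In, Mid/H/x/Stay, Mid/H/z/Out, Mid/H/z/In, Mid/H/z/Stay} → row (9,1) (9,1) (9,1) (3,9) (3,9) (3,9)
{Mid/T/x/Out, Mid/T/z/Out} → row (1,9) (1,9) (1,9) (3,9) (3,9) (3,9)
{Mid/T/x/In, Mid/T/z/In} → row (6,3) (6,3) (6,3) (3,9) (3,9) (3,9)
{Mid/T/x/Stay, Mid/T/z/Stay} → row (3,3) (3,3) (3,3) (3,9) (3,9) (3,9)
That's 6 distinct rows out of 24 strategies.

6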